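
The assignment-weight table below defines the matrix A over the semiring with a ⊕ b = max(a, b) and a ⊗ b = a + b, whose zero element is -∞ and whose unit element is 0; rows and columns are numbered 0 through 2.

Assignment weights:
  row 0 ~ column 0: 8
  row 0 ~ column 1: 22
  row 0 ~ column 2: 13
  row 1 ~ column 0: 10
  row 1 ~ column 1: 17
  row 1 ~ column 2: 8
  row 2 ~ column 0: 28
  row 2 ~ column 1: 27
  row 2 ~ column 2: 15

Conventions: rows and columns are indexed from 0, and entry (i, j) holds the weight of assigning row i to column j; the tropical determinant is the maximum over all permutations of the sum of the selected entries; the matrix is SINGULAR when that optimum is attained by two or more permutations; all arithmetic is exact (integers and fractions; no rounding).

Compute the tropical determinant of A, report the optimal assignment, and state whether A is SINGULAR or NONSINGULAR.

σ = (0, 1, 2): 8 + 17 + 15 = 40
σ = (0, 2, 1): 8 + 8 + 27 = 43
σ = (1, 0, 2): 22 + 10 + 15 = 47
σ = (1, 2, 0): 22 + 8 + 28 = 58
σ = (2, 0, 1): 13 + 10 + 27 = 50
σ = (2, 1, 0): 13 + 17 + 28 = 58
Optimal value attained by: σ = (1, 2, 0).
Answer: det⊕(A) = 58; verdict: SINGULAR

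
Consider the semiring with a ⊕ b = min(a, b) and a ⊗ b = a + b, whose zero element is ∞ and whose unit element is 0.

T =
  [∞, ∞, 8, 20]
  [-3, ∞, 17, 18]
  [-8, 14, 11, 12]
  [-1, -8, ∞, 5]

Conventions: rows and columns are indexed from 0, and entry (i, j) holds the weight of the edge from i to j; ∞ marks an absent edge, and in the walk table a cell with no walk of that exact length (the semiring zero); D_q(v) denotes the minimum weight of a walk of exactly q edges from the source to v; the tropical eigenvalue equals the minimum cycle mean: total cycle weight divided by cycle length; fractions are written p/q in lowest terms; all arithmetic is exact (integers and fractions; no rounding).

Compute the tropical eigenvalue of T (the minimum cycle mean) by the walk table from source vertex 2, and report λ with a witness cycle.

q=0: [∞, ∞, 0, ∞]
q=1: [-8, 14, 11, 12]
q=2: [3, 4, 0, 12]
q=3: [-8, 4, 11, 12]
q=4: [1, 4, 0, 12]
Optimal cycle mean attained by: cycle 0->2->0, total 8 + (-8), length 2.
Answer: λ = 0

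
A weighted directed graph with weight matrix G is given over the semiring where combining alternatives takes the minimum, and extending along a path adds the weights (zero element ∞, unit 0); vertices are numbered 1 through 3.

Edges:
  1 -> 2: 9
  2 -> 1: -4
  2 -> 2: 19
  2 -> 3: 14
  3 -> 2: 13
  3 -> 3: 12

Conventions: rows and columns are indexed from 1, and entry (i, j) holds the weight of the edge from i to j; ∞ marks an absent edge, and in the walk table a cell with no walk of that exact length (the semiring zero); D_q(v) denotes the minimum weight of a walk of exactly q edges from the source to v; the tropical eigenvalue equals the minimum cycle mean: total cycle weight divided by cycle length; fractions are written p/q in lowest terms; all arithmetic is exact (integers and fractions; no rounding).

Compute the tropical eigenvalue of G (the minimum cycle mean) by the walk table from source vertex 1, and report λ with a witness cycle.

q=0: [0, ∞, ∞]
q=1: [∞, 9, ∞]
q=2: [5, 28, 23]
q=3: [24, 14, 35]
Optimal cycle mean attained by: cycle 1->2->1, total 9 + (-4), length 2.
Answer: λ = 5/2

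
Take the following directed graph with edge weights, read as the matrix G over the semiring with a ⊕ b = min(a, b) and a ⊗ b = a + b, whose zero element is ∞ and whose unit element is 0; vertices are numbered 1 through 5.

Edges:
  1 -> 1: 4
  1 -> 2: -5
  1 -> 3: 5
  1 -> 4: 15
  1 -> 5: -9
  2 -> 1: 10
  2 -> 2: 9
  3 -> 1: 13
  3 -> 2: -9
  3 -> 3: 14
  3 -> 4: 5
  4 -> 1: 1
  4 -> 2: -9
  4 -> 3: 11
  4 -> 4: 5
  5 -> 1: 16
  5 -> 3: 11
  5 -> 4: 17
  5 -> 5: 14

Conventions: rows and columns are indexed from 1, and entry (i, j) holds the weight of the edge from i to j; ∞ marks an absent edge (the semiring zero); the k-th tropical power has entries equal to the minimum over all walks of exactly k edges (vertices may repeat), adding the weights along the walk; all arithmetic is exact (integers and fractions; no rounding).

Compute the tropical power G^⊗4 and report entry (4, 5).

G^⊗2:
  [5, -4, 2, 8, -5]
  [14, 5, 15, 25, 1]
  [1, -4, 16, 10, 4]
  [1, -4, 6, 10, -8]
  [18, 2, 21, 16, 7]
G^⊗3:
  [6, -7, 6, 7, -4]
  [15, 6, 12, 18, 5]
  [5, -4, 6, 15, -8]
  [5, -4, 3, 9, -8]
  [12, 7, 18, 21, 9]
G^⊗4:
  [3, -3, 7, 11, -3]
  [16, 3, 16, 17, 6]
  [6, -3, 3, 9, -4]
  [6, -6, 3, 8, -4]
  [16, 7, 17, 23, 3]
Key observation: the optimum is the walk 4->2->1->1->5, with weight (-9) + 10 + 4 + (-9) = -4.
Optimal value attained by: walk 4->2->1->1->5.
Answer: (G^⊗4)[4][5] = -4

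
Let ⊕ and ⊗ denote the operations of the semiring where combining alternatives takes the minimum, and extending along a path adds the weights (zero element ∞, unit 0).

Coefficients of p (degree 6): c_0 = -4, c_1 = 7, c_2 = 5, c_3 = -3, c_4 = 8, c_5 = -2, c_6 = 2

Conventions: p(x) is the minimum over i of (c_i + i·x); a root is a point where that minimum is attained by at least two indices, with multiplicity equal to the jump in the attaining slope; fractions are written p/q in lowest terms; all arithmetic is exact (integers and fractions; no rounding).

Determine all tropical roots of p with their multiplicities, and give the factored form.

hull edge (i=0, c=-4) to (i=3, c=-3): slope 1/3, span 3
hull edge (i=3, c=-3) to (i=5, c=-2): slope 1/2, span 2
hull edge (i=5, c=-2) to (i=6, c=2): slope 4, span 1
Factored form: p(x) = 2 ⊗ (x ⊕ (-4)) ⊗ (x ⊕ (-1/2)) ⊗ (x ⊕ (-1/2)) ⊗ (x ⊕ (-1/3)) ⊗ (x ⊕ (-1/3)) ⊗ (x ⊕ (-1/3))
Answer: roots = -4 (mult 1), -1/2 (mult 2), -1/3 (mult 3)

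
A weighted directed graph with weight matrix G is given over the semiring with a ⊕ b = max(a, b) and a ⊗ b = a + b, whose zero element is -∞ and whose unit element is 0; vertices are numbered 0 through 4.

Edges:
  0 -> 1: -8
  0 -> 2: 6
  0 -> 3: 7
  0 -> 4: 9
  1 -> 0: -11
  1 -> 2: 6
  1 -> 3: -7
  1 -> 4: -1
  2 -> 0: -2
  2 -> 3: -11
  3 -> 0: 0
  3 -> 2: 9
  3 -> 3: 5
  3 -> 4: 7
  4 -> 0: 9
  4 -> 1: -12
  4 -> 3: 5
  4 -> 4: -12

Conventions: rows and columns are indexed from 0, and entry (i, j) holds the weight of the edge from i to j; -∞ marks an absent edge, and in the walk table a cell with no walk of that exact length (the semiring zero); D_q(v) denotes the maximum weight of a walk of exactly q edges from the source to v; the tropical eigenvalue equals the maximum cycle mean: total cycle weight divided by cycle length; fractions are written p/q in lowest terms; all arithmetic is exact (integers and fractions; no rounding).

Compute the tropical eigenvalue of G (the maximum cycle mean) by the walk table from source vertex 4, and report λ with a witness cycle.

q=0: [-∞, -∞, -∞, -∞, 0]
q=1: [9, -12, -∞, 5, -12]
q=2: [5, 1, 15, 16, 18]
q=3: [27, 6, 25, 23, 23]
q=4: [32, 19, 33, 34, 36]
q=5: [45, 24, 43, 41, 41]
Optimal cycle mean attained by: cycle 0->4->0, total 9 + 9, length 2.
Answer: λ = 9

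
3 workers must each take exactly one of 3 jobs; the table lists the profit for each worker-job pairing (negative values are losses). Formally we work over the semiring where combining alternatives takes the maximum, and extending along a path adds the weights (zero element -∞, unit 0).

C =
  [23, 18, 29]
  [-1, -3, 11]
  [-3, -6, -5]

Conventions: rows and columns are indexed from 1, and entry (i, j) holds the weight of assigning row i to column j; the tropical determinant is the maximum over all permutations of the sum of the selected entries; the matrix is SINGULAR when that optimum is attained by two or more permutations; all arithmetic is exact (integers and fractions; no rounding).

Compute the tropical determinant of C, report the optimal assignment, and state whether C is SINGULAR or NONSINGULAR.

σ = (1, 2, 3): 23 + (-3) + (-5) = 15
σ = (1, 3, 2): 23 + 11 + (-6) = 28
σ = (2, 1, 3): 18 + (-1) + (-5) = 12
σ = (2, 3, 1): 18 + 11 + (-3) = 26
σ = (3, 1, 2): 29 + (-1) + (-6) = 22
σ = (3, 2, 1): 29 + (-3) + (-3) = 23
Optimal value attained by: σ = (1, 3, 2).
Answer: det⊕(C) = 28; verdict: NONSINGULAR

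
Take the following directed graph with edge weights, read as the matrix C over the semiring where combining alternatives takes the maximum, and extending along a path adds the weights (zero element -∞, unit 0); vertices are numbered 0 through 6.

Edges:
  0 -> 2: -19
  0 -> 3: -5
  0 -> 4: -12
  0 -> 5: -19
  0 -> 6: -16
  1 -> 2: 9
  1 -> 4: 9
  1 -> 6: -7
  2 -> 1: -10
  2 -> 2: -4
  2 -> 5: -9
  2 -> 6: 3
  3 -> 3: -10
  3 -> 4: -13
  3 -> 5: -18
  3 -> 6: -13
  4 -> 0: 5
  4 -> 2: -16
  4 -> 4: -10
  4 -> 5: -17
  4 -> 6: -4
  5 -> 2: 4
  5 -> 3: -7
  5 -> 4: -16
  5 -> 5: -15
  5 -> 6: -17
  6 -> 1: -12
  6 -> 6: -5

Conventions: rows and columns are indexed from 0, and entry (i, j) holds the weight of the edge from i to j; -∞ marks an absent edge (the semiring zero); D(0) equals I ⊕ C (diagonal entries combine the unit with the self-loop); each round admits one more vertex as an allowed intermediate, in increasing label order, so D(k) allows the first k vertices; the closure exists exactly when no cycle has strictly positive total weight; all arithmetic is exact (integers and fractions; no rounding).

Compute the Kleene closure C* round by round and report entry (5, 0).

D(0):
  [0, -∞, -19, -5, -12, -19, -16]
  [-∞, 0, 9, -∞, 9, -∞, -7]
  [-∞, -10, 0, -∞, -∞, -9, 3]
  [-∞, -∞, -∞, 0, -13, -18, -13]
  [5, -∞, -16, -∞, 0, -17, -4]
  [-∞, -∞, 4, -7, -16, 0, -17]
  [-∞, -12, -∞, -∞, -∞, -∞, 0]
D(1):
  [0, -∞, -19, -5, -12, -19, -16]
  [-∞, 0, 9, -∞, 9, -∞, -7]
  [-∞, -10, 0, -∞, -∞, -9, 3]
  [-∞, -∞, -∞, 0, -13, -18, -13]
  [5, -∞, -14, 0, 0, -14, -4]
  [-∞, -∞, 4, -7, -16, 0, -17]
  [-∞, -12, -∞, -∞, -∞, -∞, 0]
D(2):
  [0, -∞, -19, -5, -12, -19, -16]
  [-∞, 0, 9, -∞, 9, -∞, -7]
  [-∞, -10, 0, -∞, -1, -9, 3]
  [-∞, -∞, -∞, 0, -13, -18, -13]
  [5, -∞, -14, 0, 0, -14, -4]
  [-∞, -∞, 4, -7, -16, 0, -17]
  [-∞, -12, -3, -∞, -3, -∞, 0]
D(3):
  [0, -29, -19, -5, -12, -19, -16]
  [-∞, 0, 9, -∞, 9, 0, 12]
  [-∞, -10, 0, -∞, -1, -9, 3]
  [-∞, -∞, -∞, 0, -13, -18, -13]
  [5, -24, -14, 0, 0, -14, -4]
  [-∞, -6, 4, -7, 3, 0, 7]
  [-∞, -12, -3, -∞, -3, -12, 0]
D(4):
  [0, -29, -19, -5, -12, -19, -16]
  [-∞, 0, 9, -∞, 9, 0, 12]
  [-∞, -10, 0, -∞, -1, -9, 3]
  [-∞, -∞, -∞, 0, -13, -18, -13]
  [5, -24, -14, 0, 0, -14, -4]
  [-∞, -6, 4, -7, 3, 0, 7]
  [-∞, -12, -3, -∞, -3, -12, 0]
D(5):
  [0, -29, -19, -5, -12, -19, -16]
  [14, 0, 9, 9, 9, 0, 12]
  [4, -10, 0, -1, -1, -9, 3]
  [-8, -37, -27, 0, -13, -18, -13]
  [5, -24, -14, 0, 0, -14, -4]
  [8, -6, 4, 3, 3, 0, 7]
  [2, -12, -3, -3, -3, -12, 0]
D(6):
  [0, -25, -15, -5, -12, -19, -12]
  [14, 0, 9, 9, 9, 0, 12]
  [4, -10, 0, -1, -1, -9, 3]
  [-8, -24, -14, 0, -13, -18, -11]
  [5, -20, -10, 0, 0, -14, -4]
  [8, -6, 4, 3, 3, 0, 7]
  [2, -12, -3, -3, -3, -12, 0]
D(7):
  [0, -24, -15, -5, -12, -19, -12]
  [14, 0, 9, 9, 9, 0, 12]
  [5, -9, 0, 0, 0, -9, 3]
  [-8, -23, -14, 0, -13, -18, -11]
  [5, -16, -7, 0, 0, -14, -4]
  [9, -5, 4, 4, 4, 0, 7]
  [2, -12, -3, -3, -3, -12, 0]
Answer: C*[5][0] = 9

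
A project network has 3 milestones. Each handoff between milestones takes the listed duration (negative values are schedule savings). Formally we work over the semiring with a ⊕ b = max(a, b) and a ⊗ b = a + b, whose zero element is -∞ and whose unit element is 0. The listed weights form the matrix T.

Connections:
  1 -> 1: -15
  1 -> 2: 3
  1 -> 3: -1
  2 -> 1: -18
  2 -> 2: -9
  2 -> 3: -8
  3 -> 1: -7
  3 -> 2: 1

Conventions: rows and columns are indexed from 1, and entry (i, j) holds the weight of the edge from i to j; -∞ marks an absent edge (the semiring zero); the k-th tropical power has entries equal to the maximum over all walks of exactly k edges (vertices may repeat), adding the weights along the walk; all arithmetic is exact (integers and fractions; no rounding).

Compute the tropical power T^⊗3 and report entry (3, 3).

T^⊗2:
  [-8, 0, -5]
  [-15, -7, -17]
  [-17, -4, -7]
T^⊗3:
  [-12, -4, -8]
  [-24, -12, -15]
  [-14, -6, -12]
Key observation: the optimum is the walk 3->1->2->3, with weight (-7) + 3 + (-8) = -12.
Optimal value attained by: walk 3->1->2->3.
Answer: (T^⊗3)[3][3] = -12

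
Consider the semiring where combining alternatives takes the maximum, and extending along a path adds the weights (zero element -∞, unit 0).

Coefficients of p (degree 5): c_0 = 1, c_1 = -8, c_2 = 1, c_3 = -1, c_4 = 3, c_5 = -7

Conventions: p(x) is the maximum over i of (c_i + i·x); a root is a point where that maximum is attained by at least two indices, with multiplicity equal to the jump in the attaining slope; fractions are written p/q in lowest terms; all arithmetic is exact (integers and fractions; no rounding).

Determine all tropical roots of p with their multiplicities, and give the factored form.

hull edge (i=0, c=1) to (i=4, c=3): slope 1/2, span 4
hull edge (i=4, c=3) to (i=5, c=-7): slope -10, span 1
Factored form: p(x) = -7 ⊗ (x ⊕ (-1/2)) ⊗ (x ⊕ (-1/2)) ⊗ (x ⊕ (-1/2)) ⊗ (x ⊕ (-1/2)) ⊗ (x ⊕ 10)
Answer: roots = -1/2 (mult 4), 10 (mult 1)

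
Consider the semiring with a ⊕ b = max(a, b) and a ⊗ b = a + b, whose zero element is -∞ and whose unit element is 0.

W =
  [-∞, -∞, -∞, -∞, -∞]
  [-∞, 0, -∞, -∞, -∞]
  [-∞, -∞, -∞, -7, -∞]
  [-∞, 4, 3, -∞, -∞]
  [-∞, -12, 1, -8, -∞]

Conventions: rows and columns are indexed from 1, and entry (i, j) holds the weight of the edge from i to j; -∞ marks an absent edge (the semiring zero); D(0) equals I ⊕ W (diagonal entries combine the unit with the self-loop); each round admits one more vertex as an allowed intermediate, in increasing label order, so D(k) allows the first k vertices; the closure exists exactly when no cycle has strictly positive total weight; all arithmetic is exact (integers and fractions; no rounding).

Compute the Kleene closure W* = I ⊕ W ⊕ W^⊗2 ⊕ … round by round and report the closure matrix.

D(0):
  [0, -∞, -∞, -∞, -∞]
  [-∞, 0, -∞, -∞, -∞]
  [-∞, -∞, 0, -7, -∞]
  [-∞, 4, 3, 0, -∞]
  [-∞, -12, 1, -8, 0]
D(1):
  [0, -∞, -∞, -∞, -∞]
  [-∞, 0, -∞, -∞, -∞]
  [-∞, -∞, 0, -7, -∞]
  [-∞, 4, 3, 0, -∞]
  [-∞, -12, 1, -8, 0]
D(2):
  [0, -∞, -∞, -∞, -∞]
  [-∞, 0, -∞, -∞, -∞]
  [-∞, -∞, 0, -7, -∞]
  [-∞, 4, 3, 0, -∞]
  [-∞, -12, 1, -8, 0]
D(3):
  [0, -∞, -∞, -∞, -∞]
  [-∞, 0, -∞, -∞, -∞]
  [-∞, -∞, 0, -7, -∞]
  [-∞, 4, 3, 0, -∞]
  [-∞, -12, 1, -6, 0]
D(4):
  [0, -∞, -∞, -∞, -∞]
  [-∞, 0, -∞, -∞, -∞]
  [-∞, -3, 0, -7, -∞]
  [-∞, 4, 3, 0, -∞]
  [-∞, -2, 1, -6, 0]
D(5):
  [0, -∞, -∞, -∞, -∞]
  [-∞, 0, -∞, -∞, -∞]
  [-∞, -3, 0, -7, -∞]
  [-∞, 4, 3, 0, -∞]
  [-∞, -2, 1, -6, 0]
Answer: W* = [[0, -∞, -∞, -∞, -∞], [-∞, 0, -∞, -∞, -∞], [-∞, -3, 0, -7, -∞], [-∞, 4, 3, 0, -∞], [-∞, -2, 1, -6, 0]]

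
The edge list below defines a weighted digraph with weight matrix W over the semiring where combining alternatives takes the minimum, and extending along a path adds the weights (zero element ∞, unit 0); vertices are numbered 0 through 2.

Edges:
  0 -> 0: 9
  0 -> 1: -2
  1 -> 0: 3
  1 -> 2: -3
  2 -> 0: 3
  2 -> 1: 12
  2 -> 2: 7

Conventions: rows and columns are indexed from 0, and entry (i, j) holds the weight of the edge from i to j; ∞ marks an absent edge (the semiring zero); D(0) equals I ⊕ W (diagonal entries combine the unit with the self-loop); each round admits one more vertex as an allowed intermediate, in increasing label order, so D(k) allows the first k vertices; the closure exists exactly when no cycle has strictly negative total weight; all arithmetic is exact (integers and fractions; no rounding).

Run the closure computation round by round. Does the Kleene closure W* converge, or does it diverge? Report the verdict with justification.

D(0):
  [0, -2, ∞]
  [3, 0, -3]
  [3, 12, 0]
D(1):
  [0, -2, ∞]
  [3, 0, -3]
  [3, 1, 0]
Detection: at round 2, diagonal entry (2, 2) turns strictly negative.
Key observation: the cycle 2->0->1->2 has total weight 3 + (-2) + (-3), which is strictly negative.
Answer: DIVERGES — negative cycle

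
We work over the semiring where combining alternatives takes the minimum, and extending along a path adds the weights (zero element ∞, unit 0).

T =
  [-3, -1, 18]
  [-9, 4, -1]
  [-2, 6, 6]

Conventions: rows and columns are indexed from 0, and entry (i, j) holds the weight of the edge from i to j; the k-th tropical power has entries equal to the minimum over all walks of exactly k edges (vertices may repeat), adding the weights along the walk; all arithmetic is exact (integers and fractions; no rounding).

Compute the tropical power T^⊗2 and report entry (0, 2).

T^⊗2:
  [-10, -4, -2]
  [-12, -10, 3]
  [-5, -3, 5]
Key observation: the optimum is the walk 0->1->2, with weight (-1) + (-1) = -2.
Optimal value attained by: walk 0->1->2.
Answer: (T^⊗2)[0][2] = -2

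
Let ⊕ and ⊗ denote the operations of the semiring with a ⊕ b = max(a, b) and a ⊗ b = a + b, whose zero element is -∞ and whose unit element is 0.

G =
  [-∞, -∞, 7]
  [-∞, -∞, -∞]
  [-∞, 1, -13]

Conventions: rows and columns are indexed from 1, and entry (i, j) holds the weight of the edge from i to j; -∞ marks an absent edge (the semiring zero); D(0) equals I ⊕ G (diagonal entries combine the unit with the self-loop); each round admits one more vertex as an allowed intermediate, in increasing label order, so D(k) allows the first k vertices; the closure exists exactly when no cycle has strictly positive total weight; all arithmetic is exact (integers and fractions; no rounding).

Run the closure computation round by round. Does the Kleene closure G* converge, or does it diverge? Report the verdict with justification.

D(0):
  [0, -∞, 7]
  [-∞, 0, -∞]
  [-∞, 1, 0]
D(1):
  [0, -∞, 7]
  [-∞, 0, -∞]
  [-∞, 1, 0]
D(2):
  [0, -∞, 7]
  [-∞, 0, -∞]
  [-∞, 1, 0]
D(3):
  [0, 8, 7]
  [-∞, 0, -∞]
  [-∞, 1, 0]
Key observation: every diagonal entry stays at the unit through all rounds, so no improving cycle exists.
Answer: CONVERGES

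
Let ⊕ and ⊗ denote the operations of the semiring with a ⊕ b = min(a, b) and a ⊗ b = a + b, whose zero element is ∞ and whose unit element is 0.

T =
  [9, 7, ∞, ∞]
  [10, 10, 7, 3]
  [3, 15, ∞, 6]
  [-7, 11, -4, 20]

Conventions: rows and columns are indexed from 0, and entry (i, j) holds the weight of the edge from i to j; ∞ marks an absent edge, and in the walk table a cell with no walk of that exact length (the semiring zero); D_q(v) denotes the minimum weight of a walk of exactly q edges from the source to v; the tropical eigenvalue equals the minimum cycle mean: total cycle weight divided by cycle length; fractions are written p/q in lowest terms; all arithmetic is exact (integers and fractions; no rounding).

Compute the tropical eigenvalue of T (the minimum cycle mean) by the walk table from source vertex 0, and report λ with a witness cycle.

q=0: [0, ∞, ∞, ∞]
q=1: [9, 7, ∞, ∞]
q=2: [17, 16, 14, 10]
q=3: [3, 21, 6, 19]
q=4: [9, 10, 15, 12]
Optimal cycle mean attained by: cycle 0->1->3->0, total 7 + 3 + (-7), length 3.
Answer: λ = 1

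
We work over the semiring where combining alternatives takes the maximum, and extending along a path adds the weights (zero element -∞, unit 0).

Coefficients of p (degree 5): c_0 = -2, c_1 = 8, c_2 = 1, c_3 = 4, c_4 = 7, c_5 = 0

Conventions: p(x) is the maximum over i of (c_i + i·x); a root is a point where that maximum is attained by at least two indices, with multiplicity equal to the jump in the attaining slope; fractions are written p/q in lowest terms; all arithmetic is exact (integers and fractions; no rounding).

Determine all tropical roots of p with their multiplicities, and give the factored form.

hull edge (i=0, c=-2) to (i=1, c=8): slope 10, span 1
hull edge (i=1, c=8) to (i=4, c=7): slope -1/3, span 3
hull edge (i=4, c=7) to (i=5, c=0): slope -7, span 1
Factored form: p(x) = 0 ⊗ (x ⊕ (-10)) ⊗ (x ⊕ 1/3) ⊗ (x ⊕ 1/3) ⊗ (x ⊕ 1/3) ⊗ (x ⊕ 7)
Answer: roots = -10 (mult 1), 1/3 (mult 3), 7 (mult 1)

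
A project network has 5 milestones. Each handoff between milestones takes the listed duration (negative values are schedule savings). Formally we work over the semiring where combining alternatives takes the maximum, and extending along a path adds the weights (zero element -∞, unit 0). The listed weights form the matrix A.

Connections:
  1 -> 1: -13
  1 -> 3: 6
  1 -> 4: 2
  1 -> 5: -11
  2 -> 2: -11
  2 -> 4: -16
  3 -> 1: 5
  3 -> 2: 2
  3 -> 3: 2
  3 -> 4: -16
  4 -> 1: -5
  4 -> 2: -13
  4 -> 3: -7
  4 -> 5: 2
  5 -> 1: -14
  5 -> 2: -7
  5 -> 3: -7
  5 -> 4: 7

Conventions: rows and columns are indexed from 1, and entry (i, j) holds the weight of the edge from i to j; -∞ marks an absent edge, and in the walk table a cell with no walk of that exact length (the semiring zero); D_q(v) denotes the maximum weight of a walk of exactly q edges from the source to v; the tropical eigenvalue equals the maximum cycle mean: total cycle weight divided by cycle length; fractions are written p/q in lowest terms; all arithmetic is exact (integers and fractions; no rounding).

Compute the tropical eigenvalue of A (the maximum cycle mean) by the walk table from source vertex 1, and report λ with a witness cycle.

q=0: [0, -∞, -∞, -∞, -∞]
q=1: [-13, -∞, 6, 2, -11]
q=2: [11, 8, 8, -4, 4]
q=3: [13, 10, 17, 13, 0]
q=4: [22, 19, 19, 15, 15]
q=5: [24, 21, 28, 24, 17]
Optimal cycle mean attained by: cycle 1->3->1, total 6 + 5, length 2.
Answer: λ = 11/2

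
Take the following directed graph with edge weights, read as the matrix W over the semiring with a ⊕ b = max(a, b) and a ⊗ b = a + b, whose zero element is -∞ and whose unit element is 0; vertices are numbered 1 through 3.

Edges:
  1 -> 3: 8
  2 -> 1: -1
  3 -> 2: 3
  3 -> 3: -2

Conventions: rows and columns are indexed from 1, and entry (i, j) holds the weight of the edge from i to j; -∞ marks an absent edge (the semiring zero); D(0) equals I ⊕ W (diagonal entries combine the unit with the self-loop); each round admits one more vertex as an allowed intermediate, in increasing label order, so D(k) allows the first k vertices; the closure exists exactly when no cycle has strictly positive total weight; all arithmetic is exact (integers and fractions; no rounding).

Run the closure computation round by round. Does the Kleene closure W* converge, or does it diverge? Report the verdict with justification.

D(0):
  [0, -∞, 8]
  [-1, 0, -∞]
  [-∞, 3, 0]
D(1):
  [0, -∞, 8]
  [-1, 0, 7]
  [-∞, 3, 0]
Detection: at round 2, diagonal entry (3, 3) turns strictly positive.
Key observation: the cycle 3->2->1->3 has total weight 3 + (-1) + 8, which is strictly positive.
Answer: DIVERGES — positive cycle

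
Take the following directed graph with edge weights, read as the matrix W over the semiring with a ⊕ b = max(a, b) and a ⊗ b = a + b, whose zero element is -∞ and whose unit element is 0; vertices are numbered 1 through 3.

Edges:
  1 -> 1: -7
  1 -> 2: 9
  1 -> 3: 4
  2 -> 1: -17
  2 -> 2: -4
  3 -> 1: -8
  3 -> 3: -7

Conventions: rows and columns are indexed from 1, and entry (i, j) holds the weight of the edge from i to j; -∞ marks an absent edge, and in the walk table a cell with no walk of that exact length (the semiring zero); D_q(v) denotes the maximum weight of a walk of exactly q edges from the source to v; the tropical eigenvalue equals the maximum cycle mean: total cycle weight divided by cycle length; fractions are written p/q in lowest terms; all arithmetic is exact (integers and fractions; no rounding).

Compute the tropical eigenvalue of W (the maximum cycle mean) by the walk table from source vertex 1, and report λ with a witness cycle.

q=0: [0, -∞, -∞]
q=1: [-7, 9, 4]
q=2: [-4, 5, -3]
q=3: [-11, 5, 0]
Optimal cycle mean attained by: cycle 1->3->1, total 4 + (-8), length 2.
Answer: λ = -2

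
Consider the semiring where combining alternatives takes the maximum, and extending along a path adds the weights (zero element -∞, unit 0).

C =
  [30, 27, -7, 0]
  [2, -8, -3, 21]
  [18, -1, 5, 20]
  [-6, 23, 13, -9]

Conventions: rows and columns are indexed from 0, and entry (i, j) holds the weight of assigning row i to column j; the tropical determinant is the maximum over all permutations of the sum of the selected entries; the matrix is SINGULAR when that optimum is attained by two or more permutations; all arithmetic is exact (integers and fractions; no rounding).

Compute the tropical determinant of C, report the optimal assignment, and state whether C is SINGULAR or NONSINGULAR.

σ = (0, 1, 2, 3): 30 + (-8) + 5 + (-9) = 18
σ = (0, 1, 3, 2): 30 + (-8) + 20 + 13 = 55
σ = (0, 2, 1, 3): 30 + (-3) + (-1) + (-9) = 17
σ = (0, 2, 3, 1): 30 + (-3) + 20 + 23 = 70
σ = (0, 3, 1, 2): 30 + 21 + (-1) + 13 = 63
σ = (0, 3, 2, 1): 30 + 21 + 5 + 23 = 79
σ = (1, 0, 2, 3): 27 + 2 + 5 + (-9) = 25
σ = (1, 0, 3, 2): 27 + 2 + 20 + 13 = 62
σ = (1, 2, 0, 3): 27 + (-3) + 18 + (-9) = 33
σ = (1, 2, 3, 0): 27 + (-3) + 20 + (-6) = 38
σ = (1, 3, 0, 2): 27 + 21 + 18 + 13 = 79
σ = (1, 3, 2, 0): 27 + 21 + 5 + (-6) = 47
σ = (2, 0, 1, 3): (-7) + 2 + (-1) + (-9) = -15
σ = (2, 0, 3, 1): (-7) + 2 + 20 + 23 = 38
σ = (2, 1, 0, 3): (-7) + (-8) + 18 + (-9) = -6
σ = (2, 1, 3, 0): (-7) + (-8) + 20 + (-6) = -1
σ = (2, 3, 0, 1): (-7) + 21 + 18 + 23 = 55
σ = (2, 3, 1, 0): (-7) + 21 + (-1) + (-6) = 7
σ = (3, 0, 1, 2): 0 + 2 + (-1) + 13 = 14
σ = (3, 0, 2, 1): 0 + 2 + 5 + 23 = 30
σ = (3, 1, 0, 2): 0 + (-8) + 18 + 13 = 23
σ = (3, 1, 2, 0): 0 + (-8) + 5 + (-6) = -9
σ = (3, 2, 0, 1): 0 + (-3) + 18 + 23 = 38
σ = (3, 2, 1, 0): 0 + (-3) + (-1) + (-6) = -10
Optimal value attained by: σ = (0, 3, 2, 1).
Answer: det⊕(C) = 79; verdict: SINGULAR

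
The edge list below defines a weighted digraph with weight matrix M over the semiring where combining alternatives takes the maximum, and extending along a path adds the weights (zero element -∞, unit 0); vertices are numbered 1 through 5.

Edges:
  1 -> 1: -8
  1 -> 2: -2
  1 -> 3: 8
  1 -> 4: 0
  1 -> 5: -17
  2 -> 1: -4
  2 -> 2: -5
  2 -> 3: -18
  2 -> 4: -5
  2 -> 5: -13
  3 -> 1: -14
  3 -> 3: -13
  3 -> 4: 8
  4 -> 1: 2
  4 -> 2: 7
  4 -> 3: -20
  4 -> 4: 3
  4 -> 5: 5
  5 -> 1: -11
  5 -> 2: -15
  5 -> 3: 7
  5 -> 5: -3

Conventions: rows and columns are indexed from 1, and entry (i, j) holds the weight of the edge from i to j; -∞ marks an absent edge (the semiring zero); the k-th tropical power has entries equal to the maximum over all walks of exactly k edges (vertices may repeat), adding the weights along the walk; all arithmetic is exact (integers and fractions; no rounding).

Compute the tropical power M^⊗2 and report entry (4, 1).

M^⊗2:
  [2, 7, 0, 16, 5]
  [-3, 2, 4, -2, 0]
  [10, 15, -6, 11, 13]
  [5, 10, 12, 6, 8]
  [-7, -13, 4, 15, -6]
Key observation: the optimum is the walk 4->4->1, with weight 3 + 2 = 5.
Optimal value attained by: walk 4->4->1.
Answer: (M^⊗2)[4][1] = 5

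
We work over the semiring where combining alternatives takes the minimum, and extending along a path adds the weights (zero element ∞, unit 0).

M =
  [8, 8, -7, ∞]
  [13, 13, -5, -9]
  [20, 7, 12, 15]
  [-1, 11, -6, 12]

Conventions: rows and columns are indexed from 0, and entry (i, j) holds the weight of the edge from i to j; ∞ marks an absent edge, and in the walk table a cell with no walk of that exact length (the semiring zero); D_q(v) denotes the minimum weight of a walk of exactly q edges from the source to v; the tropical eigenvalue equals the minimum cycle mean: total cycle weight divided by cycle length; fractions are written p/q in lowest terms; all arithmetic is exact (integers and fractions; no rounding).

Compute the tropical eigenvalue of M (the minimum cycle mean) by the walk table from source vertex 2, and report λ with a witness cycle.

q=0: [∞, ∞, 0, ∞]
q=1: [20, 7, 12, 15]
q=2: [14, 19, 2, -2]
q=3: [-3, 9, -8, 10]
q=4: [5, -1, -10, 0]
Optimal cycle mean attained by: cycle 1->3->2->1, total (-9) + (-6) + 7, length 3.
Answer: λ = -8/3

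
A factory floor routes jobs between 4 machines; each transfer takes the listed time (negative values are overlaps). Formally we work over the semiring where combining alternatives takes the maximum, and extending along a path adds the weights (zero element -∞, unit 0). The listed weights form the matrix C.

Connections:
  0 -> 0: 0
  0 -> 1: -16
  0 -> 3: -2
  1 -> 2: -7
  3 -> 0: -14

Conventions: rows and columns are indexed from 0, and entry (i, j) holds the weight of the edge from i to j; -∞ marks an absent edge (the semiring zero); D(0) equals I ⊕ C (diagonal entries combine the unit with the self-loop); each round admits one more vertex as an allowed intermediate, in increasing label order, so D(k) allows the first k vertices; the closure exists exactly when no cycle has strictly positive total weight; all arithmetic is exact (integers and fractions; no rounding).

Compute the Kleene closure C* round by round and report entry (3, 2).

D(0):
  [0, -16, -∞, -2]
  [-∞, 0, -7, -∞]
  [-∞, -∞, 0, -∞]
  [-14, -∞, -∞, 0]
D(1):
  [0, -16, -∞, -2]
  [-∞, 0, -7, -∞]
  [-∞, -∞, 0, -∞]
  [-14, -30, -∞, 0]
D(2):
  [0, -16, -23, -2]
  [-∞, 0, -7, -∞]
  [-∞, -∞, 0, -∞]
  [-14, -30, -37, 0]
D(3):
  [0, -16, -23, -2]
  [-∞, 0, -7, -∞]
  [-∞, -∞, 0, -∞]
  [-14, -30, -37, 0]
D(4):
  [0, -16, -23, -2]
  [-∞, 0, -7, -∞]
  [-∞, -∞, 0, -∞]
  [-14, -30, -37, 0]
Answer: C*[3][2] = -37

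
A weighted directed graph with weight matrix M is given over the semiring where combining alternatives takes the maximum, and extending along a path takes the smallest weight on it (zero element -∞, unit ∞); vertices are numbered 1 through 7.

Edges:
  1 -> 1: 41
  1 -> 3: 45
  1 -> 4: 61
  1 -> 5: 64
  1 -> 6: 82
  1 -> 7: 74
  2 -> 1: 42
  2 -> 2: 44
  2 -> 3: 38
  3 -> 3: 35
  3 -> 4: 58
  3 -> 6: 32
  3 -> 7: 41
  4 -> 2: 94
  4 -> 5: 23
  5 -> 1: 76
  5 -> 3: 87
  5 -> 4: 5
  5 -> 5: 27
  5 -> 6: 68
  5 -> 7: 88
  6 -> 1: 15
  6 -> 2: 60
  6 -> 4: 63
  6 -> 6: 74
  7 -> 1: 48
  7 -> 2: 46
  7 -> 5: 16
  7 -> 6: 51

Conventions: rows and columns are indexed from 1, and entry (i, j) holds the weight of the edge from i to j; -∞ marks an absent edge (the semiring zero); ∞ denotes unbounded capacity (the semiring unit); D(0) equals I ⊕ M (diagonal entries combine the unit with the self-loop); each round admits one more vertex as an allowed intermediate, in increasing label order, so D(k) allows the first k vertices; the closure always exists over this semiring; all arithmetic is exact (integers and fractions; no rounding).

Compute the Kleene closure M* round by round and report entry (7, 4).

D(0):
  [∞, -∞, 45, 61, 64, 82, 74]
  [42, ∞, 38, -∞, -∞, -∞, -∞]
  [-∞, -∞, ∞, 58, -∞, 32, 41]
  [-∞, 94, -∞, ∞, 23, -∞, -∞]
  [76, -∞, 87, 5, ∞, 68, 88]
  [15, 60, -∞, 63, -∞, ∞, -∞]
  [48, 46, -∞, -∞, 16, 51, ∞]
D(1):
  [∞, -∞, 45, 61, 64, 82, 74]
  [42, ∞, 42, 42, 42, 42, 42]
  [-∞, -∞, ∞, 58, -∞, 32, 41]
  [-∞, 94, -∞, ∞, 23, -∞, -∞]
  [76, -∞, 87, 61, ∞, 76, 88]
  [15, 60, 15, 63, 15, ∞, 15]
  [48, 46, 45, 48, 48, 51, ∞]
D(2):
  [∞, -∞, 45, 61, 64, 82, 74]
  [42, ∞, 42, 42, 42, 42, 42]
  [-∞, -∞, ∞, 58, -∞, 32, 41]
  [42, 94, 42, ∞, 42, 42, 42]
  [76, -∞, 87, 61, ∞, 76, 88]
  [42, 60, 42, 63, 42, ∞, 42]
  [48, 46, 45, 48, 48, 51, ∞]
D(3):
  [∞, -∞, 45, 61, 64, 82, 74]
  [42, ∞, 42, 42, 42, 42, 42]
  [-∞, -∞, ∞, 58, -∞, 32, 41]
  [42, 94, 42, ∞, 42, 42, 42]
  [76, -∞, 87, 61, ∞, 76, 88]
  [42, 60, 42, 63, 42, ∞, 42]
  [48, 46, 45, 48, 48, 51, ∞]
D(4):
  [∞, 61, 45, 61, 64, 82, 74]
  [42, ∞, 42, 42, 42, 42, 42]
  [42, 58, ∞, 58, 42, 42, 42]
  [42, 94, 42, ∞, 42, 42, 42]
  [76, 61, 87, 61, ∞, 76, 88]
  [42, 63, 42, 63, 42, ∞, 42]
  [48, 48, 45, 48, 48, 51, ∞]
D(5):
  [∞, 61, 64, 61, 64, 82, 74]
  [42, ∞, 42, 42, 42, 42, 42]
  [42, 58, ∞, 58, 42, 42, 42]
  [42, 94, 42, ∞, 42, 42, 42]
  [76, 61, 87, 61, ∞, 76, 88]
  [42, 63, 42, 63, 42, ∞, 42]
  [48, 48, 48, 48, 48, 51, ∞]
D(6):
  [∞, 63, 64, 63, 64, 82, 74]
  [42, ∞, 42, 42, 42, 42, 42]
  [42, 58, ∞, 58, 42, 42, 42]
  [42, 94, 42, ∞, 42, 42, 42]
  [76, 63, 87, 63, ∞, 76, 88]
  [42, 63, 42, 63, 42, ∞, 42]
  [48, 51, 48, 51, 48, 51, ∞]
D(7):
  [∞, 63, 64, 63, 64, 82, 74]
  [42, ∞, 42, 42, 42, 42, 42]
  [42, 58, ∞, 58, 42, 42, 42]
  [42, 94, 42, ∞, 42, 42, 42]
  [76, 63, 87, 63, ∞, 76, 88]
  [42, 63, 42, 63, 42, ∞, 42]
  [48, 51, 48, 51, 48, 51, ∞]
Answer: M*[7][4] = 51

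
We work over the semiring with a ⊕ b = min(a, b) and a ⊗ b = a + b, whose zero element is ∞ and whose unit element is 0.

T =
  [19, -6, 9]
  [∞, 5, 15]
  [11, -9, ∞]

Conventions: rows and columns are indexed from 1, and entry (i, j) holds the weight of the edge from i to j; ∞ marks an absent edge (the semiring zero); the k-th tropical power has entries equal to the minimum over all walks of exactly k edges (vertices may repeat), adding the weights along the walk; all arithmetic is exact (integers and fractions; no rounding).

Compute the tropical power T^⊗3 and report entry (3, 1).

T^⊗2:
  [20, -1, 9]
  [26, 6, 20]
  [30, -4, 6]
T^⊗3:
  [20, 0, 14]
  [31, 11, 21]
  [17, -3, 11]
Key observation: the optimum is the walk 3->2->3->1, with weight (-9) + 15 + 11 = 17.
Optimal value attained by: walk 3->2->3->1.
Answer: (T^⊗3)[3][1] = 17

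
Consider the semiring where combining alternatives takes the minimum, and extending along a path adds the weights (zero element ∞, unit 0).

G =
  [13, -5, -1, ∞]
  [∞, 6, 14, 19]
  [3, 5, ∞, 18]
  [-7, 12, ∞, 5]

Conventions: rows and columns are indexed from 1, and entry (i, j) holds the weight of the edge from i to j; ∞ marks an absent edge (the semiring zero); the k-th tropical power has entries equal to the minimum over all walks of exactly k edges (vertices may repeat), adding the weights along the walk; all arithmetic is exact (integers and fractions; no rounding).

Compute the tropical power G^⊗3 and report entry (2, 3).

G^⊗2:
  [2, 1, 9, 14]
  [12, 12, 20, 24]
  [11, -2, 2, 23]
  [-2, -12, -8, 10]
G^⊗3:
  [7, -3, 1, 19]
  [17, 7, 11, 29]
  [5, 4, 10, 17]
  [-5, -7, -3, 7]
Key observation: the optimum is the walk 2->4->1->3, with weight 19 + (-7) + (-1) = 11.
Optimal value attained by: walk 2->4->1->3.
Answer: (G^⊗3)[2][3] = 11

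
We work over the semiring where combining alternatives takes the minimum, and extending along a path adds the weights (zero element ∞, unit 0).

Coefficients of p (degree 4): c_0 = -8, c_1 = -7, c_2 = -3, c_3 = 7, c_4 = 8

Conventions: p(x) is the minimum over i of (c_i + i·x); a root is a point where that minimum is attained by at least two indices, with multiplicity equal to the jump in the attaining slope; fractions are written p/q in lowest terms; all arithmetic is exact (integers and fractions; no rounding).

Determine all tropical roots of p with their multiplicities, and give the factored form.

hull edge (i=0, c=-8) to (i=1, c=-7): slope 1, span 1
hull edge (i=1, c=-7) to (i=2, c=-3): slope 4, span 1
hull edge (i=2, c=-3) to (i=4, c=8): slope 11/2, span 2
Factored form: p(x) = 8 ⊗ (x ⊕ (-11/2)) ⊗ (x ⊕ (-11/2)) ⊗ (x ⊕ (-4)) ⊗ (x ⊕ (-1))
Answer: roots = -11/2 (mult 2), -4 (mult 1), -1 (mult 1)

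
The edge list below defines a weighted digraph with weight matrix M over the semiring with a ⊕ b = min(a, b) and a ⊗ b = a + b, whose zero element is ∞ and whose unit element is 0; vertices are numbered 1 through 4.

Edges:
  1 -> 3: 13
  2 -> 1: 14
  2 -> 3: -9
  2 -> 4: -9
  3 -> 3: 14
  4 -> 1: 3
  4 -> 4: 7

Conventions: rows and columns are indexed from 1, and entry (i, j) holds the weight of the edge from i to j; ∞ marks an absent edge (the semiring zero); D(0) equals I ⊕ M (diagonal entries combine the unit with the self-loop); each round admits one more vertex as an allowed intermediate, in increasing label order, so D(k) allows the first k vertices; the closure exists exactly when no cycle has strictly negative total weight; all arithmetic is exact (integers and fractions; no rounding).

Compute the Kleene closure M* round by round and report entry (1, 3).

D(0):
  [0, ∞, 13, ∞]
  [14, 0, -9, -9]
  [∞, ∞, 0, ∞]
  [3, ∞, ∞, 0]
D(1):
  [0, ∞, 13, ∞]
  [14, 0, -9, -9]
  [∞, ∞, 0, ∞]
  [3, ∞, 16, 0]
D(2):
  [0, ∞, 13, ∞]
  [14, 0, -9, -9]
  [∞, ∞, 0, ∞]
  [3, ∞, 16, 0]
D(3):
  [0, ∞, 13, ∞]
  [14, 0, -9, -9]
  [∞, ∞, 0, ∞]
  [3, ∞, 16, 0]
D(4):
  [0, ∞, 13, ∞]
  [-6, 0, -9, -9]
  [∞, ∞, 0, ∞]
  [3, ∞, 16, 0]
Answer: M*[1][3] = 13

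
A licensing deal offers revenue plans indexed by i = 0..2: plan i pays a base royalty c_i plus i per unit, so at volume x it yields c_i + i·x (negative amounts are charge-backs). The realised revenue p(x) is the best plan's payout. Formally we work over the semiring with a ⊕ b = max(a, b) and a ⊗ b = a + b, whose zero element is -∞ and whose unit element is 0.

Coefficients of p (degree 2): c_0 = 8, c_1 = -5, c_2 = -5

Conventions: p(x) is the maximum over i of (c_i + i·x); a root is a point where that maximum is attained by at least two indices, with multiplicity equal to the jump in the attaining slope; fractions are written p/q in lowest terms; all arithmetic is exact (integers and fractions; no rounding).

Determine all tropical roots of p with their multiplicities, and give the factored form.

hull edge (i=0, c=8) to (i=2, c=-5): slope -13/2, span 2
Factored form: p(x) = -5 ⊗ (x ⊕ 13/2) ⊗ (x ⊕ 13/2)
Answer: roots = 13/2 (mult 2)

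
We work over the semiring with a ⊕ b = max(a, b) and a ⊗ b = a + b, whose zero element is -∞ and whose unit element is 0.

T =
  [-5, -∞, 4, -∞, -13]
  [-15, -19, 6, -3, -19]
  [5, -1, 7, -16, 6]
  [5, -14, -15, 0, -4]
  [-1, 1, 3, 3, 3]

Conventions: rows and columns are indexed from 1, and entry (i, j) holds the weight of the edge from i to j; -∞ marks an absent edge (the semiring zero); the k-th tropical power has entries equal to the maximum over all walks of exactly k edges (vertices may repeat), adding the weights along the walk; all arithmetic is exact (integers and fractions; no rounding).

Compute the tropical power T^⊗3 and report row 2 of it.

T^⊗2:
  [9, 3, 11, -10, 10]
  [11, 5, 13, -3, 12]
  [12, 7, 14, 9, 13]
  [5, -3, 9, 0, -1]
  [8, 4, 10, 6, 9]
T^⊗3:
  [16, 11, 18, 13, 17]
  [18, 13, 20, 15, 19]
  [19, 14, 21, 16, 20]
  [14, 8, 16, 2, 15]
  [15, 10, 17, 12, 16]
Answer: row 2 of T^⊗3 = [18, 13, 20, 15, 19]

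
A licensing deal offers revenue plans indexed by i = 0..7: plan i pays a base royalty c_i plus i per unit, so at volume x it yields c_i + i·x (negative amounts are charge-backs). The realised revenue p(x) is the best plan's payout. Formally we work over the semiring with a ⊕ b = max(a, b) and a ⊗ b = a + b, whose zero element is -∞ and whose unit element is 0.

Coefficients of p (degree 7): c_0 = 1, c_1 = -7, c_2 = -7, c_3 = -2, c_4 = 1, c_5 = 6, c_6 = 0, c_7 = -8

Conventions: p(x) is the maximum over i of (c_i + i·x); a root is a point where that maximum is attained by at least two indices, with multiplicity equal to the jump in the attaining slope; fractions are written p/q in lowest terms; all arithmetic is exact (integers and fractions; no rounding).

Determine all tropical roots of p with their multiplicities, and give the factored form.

hull edge (i=0, c=1) to (i=5, c=6): slope 1, span 5
hull edge (i=5, c=6) to (i=6, c=0): slope -6, span 1
hull edge (i=6, c=0) to (i=7, c=-8): slope -8, span 1
Factored form: p(x) = -8 ⊗ (x ⊕ (-1)) ⊗ (x ⊕ (-1)) ⊗ (x ⊕ (-1)) ⊗ (x ⊕ (-1)) ⊗ (x ⊕ (-1)) ⊗ (x ⊕ 6) ⊗ (x ⊕ 8)
Answer: roots = -1 (mult 5), 6 (mult 1), 8 (mult 1)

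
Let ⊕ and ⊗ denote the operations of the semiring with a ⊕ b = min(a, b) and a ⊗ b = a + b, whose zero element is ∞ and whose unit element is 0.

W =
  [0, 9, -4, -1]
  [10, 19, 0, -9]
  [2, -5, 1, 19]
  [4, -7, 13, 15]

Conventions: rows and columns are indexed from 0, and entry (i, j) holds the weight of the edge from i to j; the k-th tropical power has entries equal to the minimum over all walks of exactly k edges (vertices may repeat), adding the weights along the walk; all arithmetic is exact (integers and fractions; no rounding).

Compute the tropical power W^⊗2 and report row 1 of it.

W^⊗2:
  [-2, -9, -4, -1]
  [-5, -16, 1, 6]
  [2, -4, -5, -14]
  [3, 8, -7, -16]
Answer: row 1 of W^⊗2 = [-5, -16, 1, 6]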